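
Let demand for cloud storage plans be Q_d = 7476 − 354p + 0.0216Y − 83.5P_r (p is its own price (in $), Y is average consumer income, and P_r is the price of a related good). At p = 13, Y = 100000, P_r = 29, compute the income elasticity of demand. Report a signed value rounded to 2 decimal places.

0.83

At the given values, Q_d = 7476 − 354(13) + 0.0216(100000) − 83.5(29) = 2612.5.
∂Q_d/∂Y = 0.0216.
E = (0.0216) × (100000/2612.5) = 0.8267…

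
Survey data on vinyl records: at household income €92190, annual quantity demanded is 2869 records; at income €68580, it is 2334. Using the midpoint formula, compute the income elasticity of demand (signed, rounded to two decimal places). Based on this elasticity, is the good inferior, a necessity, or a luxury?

0.70; necessity

%ΔQ = (2334 − 2869)/[( 2869 + 2334)/2] = -535/2601.5 = -0.205650…
%ΔIncome = (68580 − 92190)/[( 92190 + 68580)/2] = -23610/80385 = -0.293711…
E_income = (-535/2601.5) / (-23610/80385) = 0.7001…
0 < E_income < 1 ⇒ normal good, necessity.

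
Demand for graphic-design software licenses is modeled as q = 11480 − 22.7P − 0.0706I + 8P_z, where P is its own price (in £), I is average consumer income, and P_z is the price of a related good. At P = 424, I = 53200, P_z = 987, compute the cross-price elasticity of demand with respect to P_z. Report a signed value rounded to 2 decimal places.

1.32

At the given values, q = 11480 − 22.7(424) − 0.0706(53200) + 8(987) = 5995.28.
∂q/∂P_z = 8.
E = (8) × (987/5995.28) = 1.3170…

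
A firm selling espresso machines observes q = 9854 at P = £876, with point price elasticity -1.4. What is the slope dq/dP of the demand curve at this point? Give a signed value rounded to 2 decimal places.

-15.75

Ed = (dq/dP)·(P/q) ⇒ dq/dP = Ed·q/P = (-1.4)·9854/876 = -15.7484…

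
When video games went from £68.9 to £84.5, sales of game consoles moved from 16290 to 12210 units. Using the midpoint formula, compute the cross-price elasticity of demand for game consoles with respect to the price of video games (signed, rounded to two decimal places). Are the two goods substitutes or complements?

-1.41; complements

%ΔQ_{game consoles} = (12210 − 16290)/avg = -4080/14250 = -0.286315…
%ΔP_{video games} = (84.5 − 68.9)/avg = 15.6/76.7 = 0.203389…
E_cross = (-4080/14250) / (15.6/76.7) = -1.4077…
E_cross < 0 ⇒ the goods are complements.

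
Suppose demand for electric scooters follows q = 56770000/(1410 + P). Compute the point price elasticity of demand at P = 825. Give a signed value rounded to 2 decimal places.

-0.37

dq/dP = −56770000/(1410 + P)² = -11.3649. At P = 825, q = 25400.4.
Ed = (dq/dP)·(P/q) = (-11.3649) × (825/25400.4) = -0.3691…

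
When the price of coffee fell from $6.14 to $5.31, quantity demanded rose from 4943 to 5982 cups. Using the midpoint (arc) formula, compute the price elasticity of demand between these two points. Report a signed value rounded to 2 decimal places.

-1.31

%ΔQ = (5982 − 4943) / [(4943 + 5982)/2] = 1039/5462.5 = 0.190205…
%ΔP = (5.31 − 6.14) / [(6.14 + 5.31)/2] = -0.83/5.725 = -0.144978…
Arc Ed = %ΔQ / %ΔP = (1039/5462.5) / (-0.83/5.725) = -1.3119…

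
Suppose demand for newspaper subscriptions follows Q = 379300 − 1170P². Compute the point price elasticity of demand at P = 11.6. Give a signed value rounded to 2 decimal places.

dQ/dP = −2·1170·P = -27144. At P = 11.6, Q = 221864.8.
Ed = (dQ/dP)·(P/Q) = (-27144) × (11.6/221864.8) = -1.4191…

-1.42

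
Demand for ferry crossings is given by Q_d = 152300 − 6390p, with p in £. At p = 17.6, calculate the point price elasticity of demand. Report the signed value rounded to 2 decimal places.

dQ_d/dp = −6390. At p = 17.6, Q_d = 152300 − 6390(17.6) = 39836.
Ed = (dQ_d/dp)·(p/Q_d) = −6390 × (17.6/39836) = -2.8231…

-2.82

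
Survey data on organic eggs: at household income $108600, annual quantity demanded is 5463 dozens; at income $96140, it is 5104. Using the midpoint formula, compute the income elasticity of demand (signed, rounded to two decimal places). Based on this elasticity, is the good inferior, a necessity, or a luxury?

0.56; necessity

%ΔQ = (5104 − 5463)/[( 5463 + 5104)/2] = -359/5283.5 = -0.067947…
%ΔIncome = (96140 − 108600)/[( 108600 + 96140)/2] = -12460/102370 = -0.121715…
E_income = (-359/5283.5) / (-12460/102370) = 0.5582…
0 < E_income < 1 ⇒ normal good, necessity.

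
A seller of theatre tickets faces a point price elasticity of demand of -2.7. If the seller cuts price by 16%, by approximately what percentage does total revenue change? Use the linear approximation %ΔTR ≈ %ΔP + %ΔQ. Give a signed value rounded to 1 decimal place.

%ΔQ ≈ Ed × %ΔP = (-2.7) × (-16%) = +43.2000%
%ΔTR ≈ %ΔP + %ΔQ = (-16%) + (+43.2000%) = +27.2000%

+27.2%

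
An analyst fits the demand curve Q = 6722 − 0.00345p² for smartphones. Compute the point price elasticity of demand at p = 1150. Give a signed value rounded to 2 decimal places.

dQ/dp = −2·0.00345·p = -7.935. At p = 1150, Q = 2159.375.
Ed = (dQ/dp)·(p/Q) = (-7.935) × (1150/2159.375) = -4.2258…

-4.23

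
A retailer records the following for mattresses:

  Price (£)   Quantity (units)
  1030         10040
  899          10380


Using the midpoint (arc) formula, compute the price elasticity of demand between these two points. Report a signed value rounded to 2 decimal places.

%ΔQ = (10380 − 10040) / [(10040 + 10380)/2] = 340/10210 = 0.033300…
%ΔP = (899 − 1030) / [(1030 + 899)/2] = -131/964.5 = -0.135821…
Arc Ed = %ΔQ / %ΔP = (340/10210) / (-131/964.5) = -0.2451…

-0.25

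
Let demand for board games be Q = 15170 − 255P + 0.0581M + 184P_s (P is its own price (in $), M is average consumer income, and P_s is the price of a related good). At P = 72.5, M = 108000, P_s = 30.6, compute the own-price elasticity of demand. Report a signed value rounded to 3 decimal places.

At the given values, Q = 15170 − 255(72.5) + 0.0581(108000) + 184(30.6) = 8587.7.
∂Q/∂P = −255.
E = (-255) × (72.5/8587.7) = -2.15278…

-2.153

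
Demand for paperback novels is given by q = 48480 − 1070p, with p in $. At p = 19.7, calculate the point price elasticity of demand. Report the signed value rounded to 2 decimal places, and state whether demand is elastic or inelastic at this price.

dq/dp = −1070. At p = 19.7, q = 48480 − 1070(19.7) = 27401.
Ed = (dq/dp)·(p/q) = −1070 × (19.7/27401) = -0.7692…
|Ed| = 0.77 < 1, so demand is inelastic.

-0.77; inelastic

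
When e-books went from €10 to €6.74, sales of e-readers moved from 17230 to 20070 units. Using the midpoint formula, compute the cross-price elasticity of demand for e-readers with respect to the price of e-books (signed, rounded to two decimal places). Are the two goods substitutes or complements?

%ΔQ_{e-readers} = (20070 − 17230)/avg = 2840/18650 = 0.152278…
%ΔP_{e-books} = (6.74 − 10)/avg = -3.26/8.37 = -0.389486…
E_cross = (2840/18650) / (-3.26/8.37) = -0.3909…
E_cross < 0 ⇒ the goods are complements.

-0.39; complements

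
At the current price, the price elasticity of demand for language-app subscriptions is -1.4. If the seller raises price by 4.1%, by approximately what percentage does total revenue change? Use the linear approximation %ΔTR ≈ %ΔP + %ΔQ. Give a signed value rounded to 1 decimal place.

-1.6%

%ΔQ ≈ Ed × %ΔP = (-1.4) × (+4.1%) = -5.7400%
%ΔTR ≈ %ΔP + %ΔQ = (+4.1%) + (-5.7400%) = -1.6400%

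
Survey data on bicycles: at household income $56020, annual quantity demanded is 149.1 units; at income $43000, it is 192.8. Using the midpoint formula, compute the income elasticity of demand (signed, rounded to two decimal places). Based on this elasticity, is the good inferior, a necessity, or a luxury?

%ΔQ = (192.8 − 149.1)/[( 149.1 + 192.8)/2] = 43.7/170.95 = 0.255630…
%ΔIncome = (43000 − 56020)/[( 56020 + 43000)/2] = -13020/49510 = -0.262977…
E_income = (43.7/170.95) / (-13020/49510) = -0.9720…
E_income < 0 ⇒ inferior good.

-0.97; inferior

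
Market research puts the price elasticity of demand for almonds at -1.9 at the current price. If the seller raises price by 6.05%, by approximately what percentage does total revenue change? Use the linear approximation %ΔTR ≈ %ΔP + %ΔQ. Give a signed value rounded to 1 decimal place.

%ΔQ ≈ Ed × %ΔP = (-1.9) × (+6.05%) = -11.4950%
%ΔTR ≈ %ΔP + %ΔQ = (+6.05%) + (-11.4950%) = -5.4450%

-5.4%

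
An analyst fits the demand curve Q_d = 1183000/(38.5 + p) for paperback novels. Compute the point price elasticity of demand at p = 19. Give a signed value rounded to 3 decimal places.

-0.330

dQ_d/dp = −1183000/(38.5 + p)² = -357.807. At p = 19, Q_d = 20573.9.
Ed = (dQ_d/dp)·(p/Q_d) = (-357.807) × (19/20573.9) = -0.33043…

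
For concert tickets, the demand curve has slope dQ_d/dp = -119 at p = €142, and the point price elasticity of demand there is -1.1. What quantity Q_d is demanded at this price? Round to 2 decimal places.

15361.82

Ed = (dQ_d/dp)·(p/Q_d) ⇒ Q_d = (dQ_d/dp)·p/Ed = (-119)·142/(-1.1) = 15361.8181…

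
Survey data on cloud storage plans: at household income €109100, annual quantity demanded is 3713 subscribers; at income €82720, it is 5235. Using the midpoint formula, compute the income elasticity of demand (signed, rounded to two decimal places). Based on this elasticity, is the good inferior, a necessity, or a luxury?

%ΔQ = (5235 − 3713)/[( 3713 + 5235)/2] = 1522/4474 = 0.340187…
%ΔIncome = (82720 − 109100)/[( 109100 + 82720)/2] = -26380/95910 = -0.275049…
E_income = (1522/4474) / (-26380/95910) = -1.2368…
E_income < 0 ⇒ inferior good.

-1.24; inferior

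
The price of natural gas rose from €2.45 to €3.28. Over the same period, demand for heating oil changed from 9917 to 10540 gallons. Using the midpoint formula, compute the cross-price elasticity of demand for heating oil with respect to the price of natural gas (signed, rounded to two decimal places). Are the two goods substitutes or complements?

0.21; substitutes

%ΔQ_{heating oil} = (10540 − 9917)/avg = 623/10228.5 = 0.060908…
%ΔP_{natural gas} = (3.28 − 2.45)/avg = 0.83/2.865 = 0.289703…
E_cross = (623/10228.5) / (0.83/2.865) = 0.2102…
E_cross > 0 ⇒ the goods are substitutes.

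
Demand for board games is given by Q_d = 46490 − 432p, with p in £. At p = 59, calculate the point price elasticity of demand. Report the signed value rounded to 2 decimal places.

-1.21

dQ_d/dp = −432. At p = 59, Q_d = 46490 − 432(59) = 21002.
Ed = (dQ_d/dp)·(p/Q_d) = −432 × (59/21002) = -1.2135…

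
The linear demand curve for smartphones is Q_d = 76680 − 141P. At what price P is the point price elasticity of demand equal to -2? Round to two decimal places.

362.55

Ed = −141P/(76680 − 141P). Set this equal to -2:
141P = 2·(76680 − 141P) ⇒ 141P(1 + 2) = 2·76680
P = 2·76680 / (141·3) = 362.5531…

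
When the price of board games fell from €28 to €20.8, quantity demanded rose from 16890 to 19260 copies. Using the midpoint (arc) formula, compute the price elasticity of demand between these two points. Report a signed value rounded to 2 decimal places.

-0.44

%ΔQ = (19260 − 16890) / [(16890 + 19260)/2] = 2370/18075 = 0.131120…
%ΔP = (20.8 − 28) / [(28 + 20.8)/2] = -7.2/24.4 = -0.295081…
Arc Ed = %ΔQ / %ΔP = (2370/18075) / (-7.2/24.4) = -0.4443…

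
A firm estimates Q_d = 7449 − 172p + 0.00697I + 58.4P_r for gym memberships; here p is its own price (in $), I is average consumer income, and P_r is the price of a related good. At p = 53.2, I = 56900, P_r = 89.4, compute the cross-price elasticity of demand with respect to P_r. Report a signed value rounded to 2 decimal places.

At the given values, Q_d = 7449 − 172(53.2) + 0.00697(56900) + 58.4(89.4) = 3916.153.
∂Q_d/∂P_r = 58.4.
E = (58.4) × (89.4/3916.153) = 1.3331…

1.33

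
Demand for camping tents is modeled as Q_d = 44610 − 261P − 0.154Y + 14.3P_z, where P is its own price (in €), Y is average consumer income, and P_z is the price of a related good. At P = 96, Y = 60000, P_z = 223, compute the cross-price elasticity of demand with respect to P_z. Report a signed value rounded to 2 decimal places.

At the given values, Q_d = 44610 − 261(96) − 0.154(60000) + 14.3(223) = 13502.9.
∂Q_d/∂P_z = 14.3.
E = (14.3) × (223/13502.9) = 0.2361…

0.24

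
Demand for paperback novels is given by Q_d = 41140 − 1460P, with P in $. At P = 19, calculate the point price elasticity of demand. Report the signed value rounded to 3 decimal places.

-2.070

dQ_d/dP = −1460. At P = 19, Q_d = 41140 − 1460(19) = 13400.
Ed = (dQ_d/dP)·(P/Q_d) = −1460 × (19/13400) = -2.07014…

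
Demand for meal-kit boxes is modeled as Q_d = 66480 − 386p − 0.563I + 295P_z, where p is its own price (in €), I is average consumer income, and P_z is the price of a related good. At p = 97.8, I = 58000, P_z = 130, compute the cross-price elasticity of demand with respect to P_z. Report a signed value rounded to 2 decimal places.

1.11

At the given values, Q_d = 66480 − 386(97.8) − 0.563(58000) + 295(130) = 34425.2.
∂Q_d/∂P_z = 295.
E = (295) × (130/34425.2) = 1.1140…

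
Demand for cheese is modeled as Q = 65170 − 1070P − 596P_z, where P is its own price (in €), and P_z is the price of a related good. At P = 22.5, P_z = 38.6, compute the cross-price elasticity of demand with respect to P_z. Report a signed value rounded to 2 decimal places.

-1.27

At the given values, Q = 65170 − 1070(22.5) − 596(38.6) = 18089.4.
∂Q/∂P_z = -596.
E = (-596) × (38.6/18089.4) = -1.2717…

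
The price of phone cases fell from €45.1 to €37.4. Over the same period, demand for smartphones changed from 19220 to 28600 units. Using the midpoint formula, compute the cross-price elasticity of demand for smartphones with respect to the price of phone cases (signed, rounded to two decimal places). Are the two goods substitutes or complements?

%ΔQ_{smartphones} = (28600 − 19220)/avg = 9380/23910 = 0.392304…
%ΔP_{phone cases} = (37.4 − 45.1)/avg = -7.7/41.25 = -0.186666…
E_cross = (9380/23910) / (-7.7/41.25) = -2.1016…
E_cross < 0 ⇒ the goods are complements.

-2.10; complements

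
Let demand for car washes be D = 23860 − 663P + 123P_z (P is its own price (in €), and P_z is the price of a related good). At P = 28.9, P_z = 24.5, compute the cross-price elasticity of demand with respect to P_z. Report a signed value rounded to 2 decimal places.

At the given values, D = 23860 − 663(28.9) + 123(24.5) = 7712.8.
∂D/∂P_z = 123.
E = (123) × (24.5/7712.8) = 0.3907…

0.39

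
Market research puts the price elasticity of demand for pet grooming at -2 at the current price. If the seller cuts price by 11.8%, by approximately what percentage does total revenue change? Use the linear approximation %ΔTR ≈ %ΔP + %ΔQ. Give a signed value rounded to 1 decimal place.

%ΔQ ≈ Ed × %ΔP = (-2) × (-11.8%) = +23.6000%
%ΔTR ≈ %ΔP + %ΔQ = (-11.8%) + (+23.6000%) = +11.8000%

+11.8%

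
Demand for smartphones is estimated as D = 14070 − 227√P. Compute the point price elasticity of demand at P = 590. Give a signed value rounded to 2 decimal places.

dD/dP = −227/(2√P) = -4.67272. At P = 590, D = 8556.19.
Ed = (dD/dP)·(P/D) = (-4.67272) × (590/8556.19) = -0.3222…

-0.32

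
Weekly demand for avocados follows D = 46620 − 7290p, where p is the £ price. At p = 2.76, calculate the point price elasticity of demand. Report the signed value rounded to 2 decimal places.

-0.76

dD/dp = −7290. At p = 2.76, D = 46620 − 7290(2.76) = 26499.6.
Ed = (dD/dp)·(p/D) = −7290 × (2.76/26499.6) = -0.7592…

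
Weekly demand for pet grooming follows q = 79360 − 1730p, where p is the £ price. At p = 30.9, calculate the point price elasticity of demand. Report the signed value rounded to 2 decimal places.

-2.06

dq/dp = −1730. At p = 30.9, q = 79360 − 1730(30.9) = 25903.
Ed = (dq/dp)·(p/q) = −1730 × (30.9/25903) = -2.0637…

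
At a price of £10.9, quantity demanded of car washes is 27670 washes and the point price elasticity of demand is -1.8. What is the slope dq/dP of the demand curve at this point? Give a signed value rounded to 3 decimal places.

-4569.358

Ed = (dq/dP)·(P/q) ⇒ dq/dP = Ed·q/P = (-1.8)·27670/10.9 = -4569.35779…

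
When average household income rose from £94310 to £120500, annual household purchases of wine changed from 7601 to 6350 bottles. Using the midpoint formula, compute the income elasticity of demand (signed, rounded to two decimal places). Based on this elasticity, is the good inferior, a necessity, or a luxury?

-0.74; inferior

%ΔQ = (6350 − 7601)/[( 7601 + 6350)/2] = -1251/6975.5 = -0.179341…
%ΔIncome = (120500 − 94310)/[( 94310 + 120500)/2] = 26190/107405 = 0.243843…
E_income = (-1251/6975.5) / (26190/107405) = -0.7354…
E_income < 0 ⇒ inferior good.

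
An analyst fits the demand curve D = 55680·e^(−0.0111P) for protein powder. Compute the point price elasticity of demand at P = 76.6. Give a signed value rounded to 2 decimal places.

dD/dP = −0.0111·D = -264.094. At P = 76.6, D = 23792.3.
Ed = (dD/dP)·(P/D) = (-264.094) × (76.6/23792.3) = -0.8502…

-0.85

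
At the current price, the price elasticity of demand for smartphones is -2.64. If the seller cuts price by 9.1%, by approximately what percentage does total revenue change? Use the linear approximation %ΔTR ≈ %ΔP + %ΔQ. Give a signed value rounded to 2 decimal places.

%ΔQ ≈ Ed × %ΔP = (-2.64) × (-9.1%) = +24.0240%
%ΔTR ≈ %ΔP + %ΔQ = (-9.1%) + (+24.0240%) = +14.9240%

+14.92%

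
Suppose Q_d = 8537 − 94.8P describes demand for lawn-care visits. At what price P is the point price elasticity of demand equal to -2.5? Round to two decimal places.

64.32

Ed = −94.8P/(8537 − 94.8P). Set this equal to -2.5:
94.8P = 2.5·(8537 − 94.8P) ⇒ 94.8P(1 + 2.5) = 2.5·8537
P = 2.5·8537 / (94.8·3.5) = 64.3233…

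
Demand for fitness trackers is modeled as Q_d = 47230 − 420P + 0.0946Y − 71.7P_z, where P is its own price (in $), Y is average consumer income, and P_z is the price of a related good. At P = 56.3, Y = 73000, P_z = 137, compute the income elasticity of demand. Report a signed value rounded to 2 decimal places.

At the given values, Q_d = 47230 − 420(56.3) + 0.0946(73000) − 71.7(137) = 20666.9.
∂Q_d/∂Y = 0.0946.
E = (0.0946) × (73000/20666.9) = 0.3341…

0.33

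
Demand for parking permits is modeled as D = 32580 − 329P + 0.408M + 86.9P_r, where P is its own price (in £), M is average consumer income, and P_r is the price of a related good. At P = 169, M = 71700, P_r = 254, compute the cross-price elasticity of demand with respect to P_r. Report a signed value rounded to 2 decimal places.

At the given values, D = 32580 − 329(169) + 0.408(71700) + 86.9(254) = 28305.2.
∂D/∂P_r = 86.9.
E = (86.9) × (254/28305.2) = 0.7798…

0.78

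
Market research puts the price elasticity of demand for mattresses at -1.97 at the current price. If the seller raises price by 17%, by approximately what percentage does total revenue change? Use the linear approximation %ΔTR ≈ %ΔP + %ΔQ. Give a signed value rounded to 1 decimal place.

%ΔQ ≈ Ed × %ΔP = (-1.97) × (+17%) = -33.4900%
%ΔTR ≈ %ΔP + %ΔQ = (+17%) + (-33.4900%) = -16.4900%

-16.5%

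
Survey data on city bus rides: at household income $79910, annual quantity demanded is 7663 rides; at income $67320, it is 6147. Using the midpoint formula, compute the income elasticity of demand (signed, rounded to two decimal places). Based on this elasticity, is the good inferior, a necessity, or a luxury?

1.28; luxury

%ΔQ = (6147 − 7663)/[( 7663 + 6147)/2] = -1516/6905 = -0.219551…
%ΔIncome = (67320 − 79910)/[( 79910 + 67320)/2] = -12590/73615 = -0.171024…
E_income = (-1516/6905) / (-12590/73615) = 1.2837…
E_income > 1 ⇒ normal good, luxury.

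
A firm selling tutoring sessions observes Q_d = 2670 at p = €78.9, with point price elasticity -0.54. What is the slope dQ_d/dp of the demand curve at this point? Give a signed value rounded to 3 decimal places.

-18.274

Ed = (dQ_d/dp)·(p/Q_d) ⇒ dQ_d/dp = Ed·Q_d/p = (-0.54)·2670/78.9 = -18.27376…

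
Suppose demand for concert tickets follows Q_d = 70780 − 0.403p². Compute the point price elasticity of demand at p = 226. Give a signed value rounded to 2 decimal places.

dQ_d/dp = −2·0.403·p = -182.156. At p = 226, Q_d = 50196.372.
Ed = (dQ_d/dp)·(p/Q_d) = (-182.156) × (226/50196.372) = -0.8201…

-0.82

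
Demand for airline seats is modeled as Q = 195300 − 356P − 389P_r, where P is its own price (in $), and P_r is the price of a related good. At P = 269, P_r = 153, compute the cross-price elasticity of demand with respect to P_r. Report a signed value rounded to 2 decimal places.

At the given values, Q = 195300 − 356(269) − 389(153) = 40019.
∂Q/∂P_r = -389.
E = (-389) × (153/40019) = -1.4872…

-1.49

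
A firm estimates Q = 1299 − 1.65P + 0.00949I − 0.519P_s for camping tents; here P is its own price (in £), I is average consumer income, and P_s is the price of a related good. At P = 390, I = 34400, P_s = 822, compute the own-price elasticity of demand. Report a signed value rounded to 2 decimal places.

At the given values, Q = 1299 − 1.65(390) + 0.00949(34400) − 0.519(822) = 555.338.
∂Q/∂P = −1.65.
E = (-1.65) × (390/555.338) = -1.1587…

-1.16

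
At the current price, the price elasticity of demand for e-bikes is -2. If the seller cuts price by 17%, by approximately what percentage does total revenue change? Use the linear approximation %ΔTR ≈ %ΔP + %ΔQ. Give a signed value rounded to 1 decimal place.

+17.0%

%ΔQ ≈ Ed × %ΔP = (-2) × (-17%) = +34.0000%
%ΔTR ≈ %ΔP + %ΔQ = (-17%) + (+34.0000%) = +17.0000%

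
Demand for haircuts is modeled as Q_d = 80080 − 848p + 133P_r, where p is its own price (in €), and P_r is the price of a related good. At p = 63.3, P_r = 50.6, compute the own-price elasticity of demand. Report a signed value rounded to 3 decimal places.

-1.620

At the given values, Q_d = 80080 − 848(63.3) + 133(50.6) = 33131.4.
∂Q_d/∂p = −848.
E = (-848) × (63.3/33131.4) = -1.62016…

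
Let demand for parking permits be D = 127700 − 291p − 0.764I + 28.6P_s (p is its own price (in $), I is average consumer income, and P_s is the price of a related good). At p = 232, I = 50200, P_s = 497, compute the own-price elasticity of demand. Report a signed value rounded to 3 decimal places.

At the given values, D = 127700 − 291(232) − 0.764(50200) + 28.6(497) = 36049.4.
∂D/∂p = −291.
E = (-291) × (232/36049.4) = -1.87276…

-1.873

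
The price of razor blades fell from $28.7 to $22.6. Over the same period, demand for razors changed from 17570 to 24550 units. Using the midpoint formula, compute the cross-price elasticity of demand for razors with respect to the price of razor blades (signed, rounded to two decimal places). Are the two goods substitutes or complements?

-1.39; complements

%ΔQ_{razors} = (24550 − 17570)/avg = 6980/21060 = 0.331433…
%ΔP_{razor blades} = (22.6 − 28.7)/avg = -6.1/25.65 = -0.237816…
E_cross = (6980/21060) / (-6.1/25.65) = -1.3936…
E_cross < 0 ⇒ the goods are complements.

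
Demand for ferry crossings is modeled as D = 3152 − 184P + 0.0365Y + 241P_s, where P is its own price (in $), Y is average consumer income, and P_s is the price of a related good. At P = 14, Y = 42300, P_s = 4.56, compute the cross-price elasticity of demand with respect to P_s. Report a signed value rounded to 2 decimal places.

0.34

At the given values, D = 3152 − 184(14) + 0.0365(42300) + 241(4.56) = 3218.91.
∂D/∂P_s = 241.
E = (241) × (4.56/3218.91) = 0.3414…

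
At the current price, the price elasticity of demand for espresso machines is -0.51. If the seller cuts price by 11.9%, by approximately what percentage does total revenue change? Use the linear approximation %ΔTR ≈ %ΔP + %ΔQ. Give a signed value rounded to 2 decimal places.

-5.83%

%ΔQ ≈ Ed × %ΔP = (-0.51) × (-11.9%) = +6.0690%
%ΔTR ≈ %ΔP + %ΔQ = (-11.9%) + (+6.0690%) = -5.8310%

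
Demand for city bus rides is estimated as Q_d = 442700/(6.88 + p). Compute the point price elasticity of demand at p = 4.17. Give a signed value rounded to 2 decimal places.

-0.38

dQ_d/dp = −442700/(6.88 + p)² = -3625.64. At p = 4.17, Q_d = 40063.3.
Ed = (dQ_d/dp)·(p/Q_d) = (-3625.64) × (4.17/40063.3) = -0.3773…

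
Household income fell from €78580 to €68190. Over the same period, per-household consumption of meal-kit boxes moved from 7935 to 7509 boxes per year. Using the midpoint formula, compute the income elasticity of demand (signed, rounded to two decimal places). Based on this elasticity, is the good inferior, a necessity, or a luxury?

0.39; necessity

%ΔQ = (7509 − 7935)/[( 7935 + 7509)/2] = -426/7722 = -0.055167…
%ΔIncome = (68190 − 78580)/[( 78580 + 68190)/2] = -10390/73385 = -0.141582…
E_income = (-426/7722) / (-10390/73385) = 0.3896…
0 < E_income < 1 ⇒ normal good, necessity.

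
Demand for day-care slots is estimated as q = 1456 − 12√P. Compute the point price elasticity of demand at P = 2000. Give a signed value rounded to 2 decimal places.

dq/dP = −12/(2√P) = -0.134164. At P = 2000, q = 919.344.
Ed = (dq/dP)·(P/q) = (-0.134164) × (2000/919.344) = -0.2918…

-0.29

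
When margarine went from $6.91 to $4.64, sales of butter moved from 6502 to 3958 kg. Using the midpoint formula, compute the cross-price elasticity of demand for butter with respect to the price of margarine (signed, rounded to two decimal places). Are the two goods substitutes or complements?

1.24; substitutes

%ΔQ_{butter} = (3958 − 6502)/avg = -2544/5230 = -0.486424…
%ΔP_{margarine} = (4.64 − 6.91)/avg = -2.27/5.775 = -0.393073…
E_cross = (-2544/5230) / (-2.27/5.775) = 1.2374…
E_cross > 0 ⇒ the goods are substitutes.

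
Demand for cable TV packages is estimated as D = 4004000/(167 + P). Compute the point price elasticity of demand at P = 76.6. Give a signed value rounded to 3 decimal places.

-0.314

dD/dP = −4004000/(167 + P)² = -67.4745. At P = 76.6, D = 16436.8.
Ed = (dD/dP)·(P/D) = (-67.4745) × (76.6/16436.8) = -0.31444…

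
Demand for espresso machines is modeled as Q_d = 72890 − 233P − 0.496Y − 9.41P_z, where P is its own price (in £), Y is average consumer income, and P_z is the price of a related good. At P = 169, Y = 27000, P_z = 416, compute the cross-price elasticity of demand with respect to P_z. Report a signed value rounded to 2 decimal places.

-0.24

At the given values, Q_d = 72890 − 233(169) − 0.496(27000) − 9.41(416) = 16206.44.
∂Q_d/∂P_z = -9.41.
E = (-9.41) × (416/16206.44) = -0.2415…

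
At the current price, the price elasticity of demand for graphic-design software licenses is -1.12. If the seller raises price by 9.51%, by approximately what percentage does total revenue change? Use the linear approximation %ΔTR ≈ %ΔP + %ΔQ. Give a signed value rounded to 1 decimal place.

-1.1%

%ΔQ ≈ Ed × %ΔP = (-1.12) × (+9.51%) = -10.6512%
%ΔTR ≈ %ΔP + %ΔQ = (+9.51%) + (-10.6512%) = -1.1412%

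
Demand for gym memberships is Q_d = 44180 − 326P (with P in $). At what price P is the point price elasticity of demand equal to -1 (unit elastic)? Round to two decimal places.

Ed = −326P/(44180 − 326P). Set this equal to -1:
326P = 1·(44180 − 326P) ⇒ 326P(1 + 1) = 1·44180
P = 1·44180 / (326·2) = 67.7607…

67.76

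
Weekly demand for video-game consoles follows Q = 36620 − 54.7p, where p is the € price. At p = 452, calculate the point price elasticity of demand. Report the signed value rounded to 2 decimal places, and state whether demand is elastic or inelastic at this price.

dQ/dp = −54.7. At p = 452, Q = 36620 − 54.7(452) = 11895.6.
Ed = (dQ/dp)·(p/Q) = −54.7 × (452/11895.6) = -2.0784…
|Ed| = 2.08 > 1, so demand is elastic.

-2.08; elastic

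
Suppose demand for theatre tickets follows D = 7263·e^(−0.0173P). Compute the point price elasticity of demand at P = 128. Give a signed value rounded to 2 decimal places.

dD/dP = −0.0173·D = -13.7234. At P = 128, D = 793.258.
Ed = (dD/dP)·(P/D) = (-13.7234) × (128/793.258) = -2.2144

-2.21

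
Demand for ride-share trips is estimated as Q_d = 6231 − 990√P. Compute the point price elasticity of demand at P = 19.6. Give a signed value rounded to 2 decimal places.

-1.19

dQ_d/dP = −990/(2√P) = -111.809. At P = 19.6, Q_d = 1848.08.
Ed = (dQ_d/dP)·(P/Q_d) = (-111.809) × (19.6/1848.08) = -1.1858…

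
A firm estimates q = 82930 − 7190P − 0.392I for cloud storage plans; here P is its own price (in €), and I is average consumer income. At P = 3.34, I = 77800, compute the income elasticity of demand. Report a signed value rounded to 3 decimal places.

-1.073

At the given values, q = 82930 − 7190(3.34) − 0.392(77800) = 28417.8.
∂q/∂I = -0.392.
E = (-0.392) × (77800/28417.8) = -1.07318…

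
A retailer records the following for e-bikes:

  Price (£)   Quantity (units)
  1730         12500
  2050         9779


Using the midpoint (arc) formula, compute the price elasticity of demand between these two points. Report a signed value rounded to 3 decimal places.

-1.443

%ΔQ = (9779 − 12500) / [(12500 + 9779)/2] = -2721/11139.5 = -0.244265…
%ΔP = (2050 − 1730) / [(1730 + 2050)/2] = 320/1890 = 0.169312…
Arc Ed = %ΔQ / %ΔP = (-2721/11139.5) / (320/1890) = -1.44269…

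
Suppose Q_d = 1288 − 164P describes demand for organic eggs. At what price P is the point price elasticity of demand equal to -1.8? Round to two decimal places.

Ed = −164P/(1288 − 164P). Set this equal to -1.8:
164P = 1.8·(1288 − 164P) ⇒ 164P(1 + 1.8) = 1.8·1288
P = 1.8·1288 / (164·2.8) = 5.0487…

5.05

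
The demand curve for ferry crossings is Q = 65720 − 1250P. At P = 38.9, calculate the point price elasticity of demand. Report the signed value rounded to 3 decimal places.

dQ/dP = −1250. At P = 38.9, Q = 65720 − 1250(38.9) = 17095.
Ed = (dQ/dP)·(P/Q) = −1250 × (38.9/17095) = -2.84439…

-2.844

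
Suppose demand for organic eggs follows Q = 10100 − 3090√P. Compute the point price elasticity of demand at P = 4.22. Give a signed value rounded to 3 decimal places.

dQ/dP = −3090/(2√P) = -752.094. At P = 4.22, Q = 3752.32.
Ed = (dQ/dP)·(P/Q) = (-752.094) × (4.22/3752.32) = -0.84583…

-0.846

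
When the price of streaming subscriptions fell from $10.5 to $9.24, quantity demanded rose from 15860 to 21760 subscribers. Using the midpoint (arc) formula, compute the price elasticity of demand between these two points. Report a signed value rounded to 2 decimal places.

%ΔQ = (21760 − 15860) / [(15860 + 21760)/2] = 5900/18810 = 0.313662…
%ΔP = (9.24 − 10.5) / [(10.5 + 9.24)/2] = -1.26/9.87 = -0.127659…
Arc Ed = %ΔQ / %ΔP = (5900/18810) / (-1.26/9.87) = -2.4570…

-2.46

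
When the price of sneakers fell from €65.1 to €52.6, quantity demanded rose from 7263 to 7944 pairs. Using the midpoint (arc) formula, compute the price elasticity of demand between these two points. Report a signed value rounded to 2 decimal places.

-0.42

%ΔQ = (7944 − 7263) / [(7263 + 7944)/2] = 681/7603.5 = 0.089564…
%ΔP = (52.6 − 65.1) / [(65.1 + 52.6)/2] = -12.5/58.85 = -0.212404…
Arc Ed = %ΔQ / %ΔP = (681/7603.5) / (-12.5/58.85) = -0.4216…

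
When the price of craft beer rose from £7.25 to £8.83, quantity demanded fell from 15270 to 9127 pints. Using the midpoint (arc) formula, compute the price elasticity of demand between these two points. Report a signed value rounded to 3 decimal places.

%ΔQ = (9127 − 15270) / [(15270 + 9127)/2] = -6143/12198.5 = -0.503586…
%ΔP = (8.83 − 7.25) / [(7.25 + 8.83)/2] = 1.58/8.04 = 0.196517…
Arc Ed = %ΔQ / %ΔP = (-6143/12198.5) / (1.58/8.04) = -2.56255…

-2.563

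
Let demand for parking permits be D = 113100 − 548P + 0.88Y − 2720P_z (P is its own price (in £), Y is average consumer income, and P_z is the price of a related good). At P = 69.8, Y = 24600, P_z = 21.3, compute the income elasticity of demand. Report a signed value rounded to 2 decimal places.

0.56

At the given values, D = 113100 − 548(69.8) + 0.88(24600) − 2720(21.3) = 38561.6.
∂D/∂Y = 0.88.
E = (0.88) × (24600/38561.6) = 0.5613…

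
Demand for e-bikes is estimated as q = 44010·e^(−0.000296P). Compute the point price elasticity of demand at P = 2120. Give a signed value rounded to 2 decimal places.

dq/dP = −0.000296·q = -6.95528. At P = 2120, q = 23497.6.
Ed = (dq/dP)·(P/q) = (-6.95528) × (2120/23497.6) = -0.6275…

-0.63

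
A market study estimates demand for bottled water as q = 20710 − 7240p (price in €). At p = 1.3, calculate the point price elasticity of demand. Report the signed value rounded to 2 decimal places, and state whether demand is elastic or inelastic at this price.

-0.83; inelastic

dq/dp = −7240. At p = 1.3, q = 20710 − 7240(1.3) = 11298.
Ed = (dq/dp)·(p/q) = −7240 × (1.3/11298) = -0.8330…
|Ed| = 0.83 < 1, so demand is inelastic.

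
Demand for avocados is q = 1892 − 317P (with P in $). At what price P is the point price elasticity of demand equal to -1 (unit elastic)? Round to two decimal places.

Ed = −317P/(1892 − 317P). Set this equal to -1:
317P = 1·(1892 − 317P) ⇒ 317P(1 + 1) = 1·1892
P = 1·1892 / (317·2) = 2.9842…

2.98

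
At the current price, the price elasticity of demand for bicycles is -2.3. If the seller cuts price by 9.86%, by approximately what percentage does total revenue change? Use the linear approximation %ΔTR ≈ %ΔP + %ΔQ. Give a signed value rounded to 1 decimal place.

%ΔQ ≈ Ed × %ΔP = (-2.3) × (-9.86%) = +22.6780%
%ΔTR ≈ %ΔP + %ΔQ = (-9.86%) + (+22.6780%) = +12.8180%

+12.8%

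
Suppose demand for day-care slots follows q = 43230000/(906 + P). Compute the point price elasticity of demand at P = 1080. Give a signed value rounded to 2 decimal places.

dq/dP = −43230000/(906 + P)² = -10.9604. At P = 1080, q = 21767.4.
Ed = (dq/dP)·(P/q) = (-10.9604) × (1080/21767.4) = -0.5438…

-0.54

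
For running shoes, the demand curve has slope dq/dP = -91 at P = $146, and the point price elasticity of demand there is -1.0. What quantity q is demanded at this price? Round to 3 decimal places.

Ed = (dq/dP)·(P/q) ⇒ q = (dq/dP)·P/Ed = (-91)·146/(-1.0) = 13286

13286.000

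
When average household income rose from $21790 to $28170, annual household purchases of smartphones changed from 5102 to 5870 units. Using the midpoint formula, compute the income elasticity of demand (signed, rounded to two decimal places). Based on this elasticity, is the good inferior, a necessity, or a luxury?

%ΔQ = (5870 − 5102)/[( 5102 + 5870)/2] = 768/5486 = 0.139992…
%ΔIncome = (28170 − 21790)/[( 21790 + 28170)/2] = 6380/24980 = 0.255404…
E_income = (768/5486) / (6380/24980) = 0.5481…
0 < E_income < 1 ⇒ normal good, necessity.

0.55; necessity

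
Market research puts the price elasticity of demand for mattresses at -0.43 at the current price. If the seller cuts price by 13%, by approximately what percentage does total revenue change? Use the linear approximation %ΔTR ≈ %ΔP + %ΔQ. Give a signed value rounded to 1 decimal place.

-7.4%

%ΔQ ≈ Ed × %ΔP = (-0.43) × (-13%) = +5.5900%
%ΔTR ≈ %ΔP + %ΔQ = (-13%) + (+5.5900%) = -7.4100%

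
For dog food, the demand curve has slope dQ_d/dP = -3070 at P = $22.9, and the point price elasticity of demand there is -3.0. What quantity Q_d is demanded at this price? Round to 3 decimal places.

Ed = (dQ_d/dP)·(P/Q_d) ⇒ Q_d = (dQ_d/dP)·P/Ed = (-3070)·22.9/(-3.0) = 23434.33333…

23434.333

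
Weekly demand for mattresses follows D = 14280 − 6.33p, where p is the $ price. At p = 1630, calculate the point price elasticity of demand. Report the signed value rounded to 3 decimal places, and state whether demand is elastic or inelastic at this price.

dD/dp = −6.33. At p = 1630, D = 14280 − 6.33(1630) = 3962.1.
Ed = (dD/dp)·(p/D) = −6.33 × (1630/3962.1) = -2.60414…
|Ed| = 2.604 > 1, so demand is elastic.

-2.604; elastic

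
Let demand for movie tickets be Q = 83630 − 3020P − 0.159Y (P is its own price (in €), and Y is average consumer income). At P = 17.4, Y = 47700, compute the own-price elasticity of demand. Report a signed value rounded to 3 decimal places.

At the given values, Q = 83630 − 3020(17.4) − 0.159(47700) = 23497.7.
∂Q/∂P = −3020.
E = (-3020) × (17.4/23497.7) = -2.23630…

-2.236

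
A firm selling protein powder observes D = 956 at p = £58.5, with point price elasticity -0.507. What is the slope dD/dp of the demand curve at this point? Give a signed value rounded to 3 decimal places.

-8.285

Ed = (dD/dp)·(p/D) ⇒ dD/dp = Ed·D/p = (-0.507)·956/58.5 = -8.28533…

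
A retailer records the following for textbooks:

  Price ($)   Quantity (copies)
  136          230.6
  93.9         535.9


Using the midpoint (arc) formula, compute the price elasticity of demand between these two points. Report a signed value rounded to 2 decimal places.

-2.18

%ΔQ = (535.9 − 230.6) / [(230.6 + 535.9)/2] = 305.3/383.25 = 0.796607…
%ΔP = (93.9 − 136) / [(136 + 93.9)/2] = -42.1/114.95 = -0.366246…
Arc Ed = %ΔQ / %ΔP = (305.3/383.25) / (-42.1/114.95) = -2.1750…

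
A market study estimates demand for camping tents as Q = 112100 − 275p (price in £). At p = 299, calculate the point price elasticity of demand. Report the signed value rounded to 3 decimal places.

dQ/dp = −275. At p = 299, Q = 112100 − 275(299) = 29875.
Ed = (dQ/dp)·(p/Q) = −275 × (299/29875) = -2.75230…

-2.752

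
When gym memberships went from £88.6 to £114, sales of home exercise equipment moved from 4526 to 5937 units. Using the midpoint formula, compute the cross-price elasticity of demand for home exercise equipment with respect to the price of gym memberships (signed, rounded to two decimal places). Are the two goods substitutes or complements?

%ΔQ_{home exercise equipment} = (5937 − 4526)/avg = 1411/5231.5 = 0.269712…
%ΔP_{gym memberships} = (114 − 88.6)/avg = 25.4/101.3 = 0.250740…
E_cross = (1411/5231.5) / (25.4/101.3) = 1.0756…
E_cross > 0 ⇒ the goods are substitutes.

1.08; substitutes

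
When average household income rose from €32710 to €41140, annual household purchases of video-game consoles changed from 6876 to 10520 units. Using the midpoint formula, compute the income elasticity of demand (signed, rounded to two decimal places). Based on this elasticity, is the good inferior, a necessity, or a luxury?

1.84; luxury

%ΔQ = (10520 − 6876)/[( 6876 + 10520)/2] = 3644/8698 = 0.418946…
%ΔIncome = (41140 − 32710)/[( 32710 + 41140)/2] = 8430/36925 = 0.228300…
E_income = (3644/8698) / (8430/36925) = 1.8350…
E_income > 1 ⇒ normal good, luxury.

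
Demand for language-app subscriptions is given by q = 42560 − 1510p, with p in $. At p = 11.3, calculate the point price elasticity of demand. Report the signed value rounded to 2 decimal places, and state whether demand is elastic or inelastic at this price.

-0.67; inelastic

dq/dp = −1510. At p = 11.3, q = 42560 − 1510(11.3) = 25497.
Ed = (dq/dp)·(p/q) = −1510 × (11.3/25497) = -0.6692…
|Ed| = 0.67 < 1, so demand is inelastic.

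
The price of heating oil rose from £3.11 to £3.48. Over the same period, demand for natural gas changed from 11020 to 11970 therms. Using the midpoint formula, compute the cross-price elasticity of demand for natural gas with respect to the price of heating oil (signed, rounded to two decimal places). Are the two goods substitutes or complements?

0.74; substitutes

%ΔQ_{natural gas} = (11970 − 11020)/avg = 950/11495 = 0.082644…
%ΔP_{heating oil} = (3.48 − 3.11)/avg = 0.37/3.295 = 0.112291…
E_cross = (950/11495) / (0.37/3.295) = 0.7359…
E_cross > 0 ⇒ the goods are substitutes.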